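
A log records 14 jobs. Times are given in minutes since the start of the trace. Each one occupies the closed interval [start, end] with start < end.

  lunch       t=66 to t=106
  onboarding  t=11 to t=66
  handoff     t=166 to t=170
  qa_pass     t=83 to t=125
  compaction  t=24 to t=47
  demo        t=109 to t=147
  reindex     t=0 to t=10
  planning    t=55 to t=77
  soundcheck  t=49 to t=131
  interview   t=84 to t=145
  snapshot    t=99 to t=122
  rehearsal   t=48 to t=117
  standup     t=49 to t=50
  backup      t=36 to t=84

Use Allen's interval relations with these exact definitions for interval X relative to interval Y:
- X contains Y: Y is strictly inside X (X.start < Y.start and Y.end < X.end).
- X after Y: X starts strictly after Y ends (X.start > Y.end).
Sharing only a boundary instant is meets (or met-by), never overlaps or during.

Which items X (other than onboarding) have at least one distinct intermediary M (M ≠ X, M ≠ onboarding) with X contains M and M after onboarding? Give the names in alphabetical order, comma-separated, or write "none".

interview, qa_pass, soundcheck

Target onboarding = [t=11, t=66].
Intermediaries M with M after onboarding: demo, handoff, interview, qa_pass, snapshot.
Via demo — items with X contains demo: none.
Via handoff — items with X contains handoff: none.
Via interview — items with X contains interview: none.
Via qa_pass — items with X contains qa_pass: soundcheck.
Via snapshot — items with X contains snapshot: interview, qa_pass, soundcheck.
Union: interview, qa_pass, soundcheck.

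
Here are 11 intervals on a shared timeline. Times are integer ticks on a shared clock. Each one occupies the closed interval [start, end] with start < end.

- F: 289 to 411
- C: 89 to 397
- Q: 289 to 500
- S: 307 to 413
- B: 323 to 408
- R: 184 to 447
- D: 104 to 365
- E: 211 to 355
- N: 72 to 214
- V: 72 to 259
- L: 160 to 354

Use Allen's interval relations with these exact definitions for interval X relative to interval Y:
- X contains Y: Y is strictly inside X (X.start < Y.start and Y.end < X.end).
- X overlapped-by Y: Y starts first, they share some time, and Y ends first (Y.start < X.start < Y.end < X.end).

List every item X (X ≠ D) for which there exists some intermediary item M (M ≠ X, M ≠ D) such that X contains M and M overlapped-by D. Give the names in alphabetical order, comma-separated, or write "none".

F, Q, R, S

Target D = [104, 365].
Intermediaries M with M overlapped-by D: B, F, Q, R, S.
Via B — items with X contains B: F, Q, R, S.
Via F — items with X contains F: R.
Via Q — items with X contains Q: none.
Via R — items with X contains R: none.
Via S — items with X contains S: Q, R.
Union: F, Q, R, S.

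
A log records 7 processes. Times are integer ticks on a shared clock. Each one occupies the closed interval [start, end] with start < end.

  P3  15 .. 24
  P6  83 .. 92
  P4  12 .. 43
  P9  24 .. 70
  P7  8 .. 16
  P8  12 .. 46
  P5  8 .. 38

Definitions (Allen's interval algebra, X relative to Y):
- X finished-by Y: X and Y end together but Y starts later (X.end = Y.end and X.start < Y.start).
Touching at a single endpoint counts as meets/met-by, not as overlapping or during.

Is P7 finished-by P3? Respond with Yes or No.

P7 = [8, 16], P3 = [15, 24].
Actual relation of P7 to P3: overlaps.
Asked whether 'finished-by' holds → No.

No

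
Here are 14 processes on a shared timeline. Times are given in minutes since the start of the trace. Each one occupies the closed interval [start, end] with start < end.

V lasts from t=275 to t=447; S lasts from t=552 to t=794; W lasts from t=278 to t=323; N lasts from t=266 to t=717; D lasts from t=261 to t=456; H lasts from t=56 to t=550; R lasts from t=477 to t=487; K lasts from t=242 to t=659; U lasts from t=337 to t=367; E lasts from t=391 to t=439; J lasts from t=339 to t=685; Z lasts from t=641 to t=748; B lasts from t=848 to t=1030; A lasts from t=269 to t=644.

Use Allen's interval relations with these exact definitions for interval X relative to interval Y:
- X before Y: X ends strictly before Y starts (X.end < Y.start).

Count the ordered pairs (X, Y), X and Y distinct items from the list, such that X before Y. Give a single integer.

36

Checking all 182 ordered pairs for relation 'before'; matching pairs in alphabetical order:
(A, B): A before B ✓
(D, B): D before B ✓
(D, R): D before R ✓
(D, S): D before S ✓
(D, Z): D before Z ✓
(E, B): E before B ✓
(E, R): E before R ✓
(E, S): E before S ✓
(E, Z): E before Z ✓
(H, B): H before B ✓
(H, S): H before S ✓
(H, Z): H before Z ✓
(J, B): J before B ✓
(K, B): K before B ✓
(N, B): N before B ✓
(R, B): R before B ✓
(R, S): R before S ✓
(R, Z): R before Z ✓
(S, B): S before B ✓
(U, B): U before B ✓
(U, E): U before E ✓
(U, R): U before R ✓
(U, S): U before S ✓
(U, Z): U before Z ✓
... plus 12 further pairs not listed.
Count: 36.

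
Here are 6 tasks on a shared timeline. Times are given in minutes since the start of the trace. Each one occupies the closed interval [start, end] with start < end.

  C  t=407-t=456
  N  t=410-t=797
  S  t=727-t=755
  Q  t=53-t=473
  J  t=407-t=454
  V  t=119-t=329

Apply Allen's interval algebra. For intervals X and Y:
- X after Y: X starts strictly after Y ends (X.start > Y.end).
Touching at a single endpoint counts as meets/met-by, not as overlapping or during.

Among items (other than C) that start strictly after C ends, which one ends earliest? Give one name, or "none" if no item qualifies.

S

Target C = [t=407, t=456].
J [t=407, t=454] → starts → excluded.
N [t=410, t=797] → overlapped-by → excluded.
Q [t=53, t=473] → contains → excluded.
S [t=727, t=755] → after → candidate.
V [t=119, t=329] → before → excluded.
Among candidates, earliest end is t=755 → S.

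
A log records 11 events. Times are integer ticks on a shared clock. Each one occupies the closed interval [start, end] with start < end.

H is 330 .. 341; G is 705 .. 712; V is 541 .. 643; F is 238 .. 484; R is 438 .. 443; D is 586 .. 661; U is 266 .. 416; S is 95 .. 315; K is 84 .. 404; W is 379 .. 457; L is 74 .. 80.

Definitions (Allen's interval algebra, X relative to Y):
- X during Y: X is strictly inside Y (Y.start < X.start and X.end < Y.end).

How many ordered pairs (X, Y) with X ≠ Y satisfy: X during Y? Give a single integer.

8

Checking all 110 ordered pairs for relation 'during'; matching pairs in alphabetical order:
(H, F): H during F ✓
(H, K): H during K ✓
(H, U): H during U ✓
(R, F): R during F ✓
(R, W): R during W ✓
(S, K): S during K ✓
(U, F): U during F ✓
(W, F): W during F ✓
Count: 8.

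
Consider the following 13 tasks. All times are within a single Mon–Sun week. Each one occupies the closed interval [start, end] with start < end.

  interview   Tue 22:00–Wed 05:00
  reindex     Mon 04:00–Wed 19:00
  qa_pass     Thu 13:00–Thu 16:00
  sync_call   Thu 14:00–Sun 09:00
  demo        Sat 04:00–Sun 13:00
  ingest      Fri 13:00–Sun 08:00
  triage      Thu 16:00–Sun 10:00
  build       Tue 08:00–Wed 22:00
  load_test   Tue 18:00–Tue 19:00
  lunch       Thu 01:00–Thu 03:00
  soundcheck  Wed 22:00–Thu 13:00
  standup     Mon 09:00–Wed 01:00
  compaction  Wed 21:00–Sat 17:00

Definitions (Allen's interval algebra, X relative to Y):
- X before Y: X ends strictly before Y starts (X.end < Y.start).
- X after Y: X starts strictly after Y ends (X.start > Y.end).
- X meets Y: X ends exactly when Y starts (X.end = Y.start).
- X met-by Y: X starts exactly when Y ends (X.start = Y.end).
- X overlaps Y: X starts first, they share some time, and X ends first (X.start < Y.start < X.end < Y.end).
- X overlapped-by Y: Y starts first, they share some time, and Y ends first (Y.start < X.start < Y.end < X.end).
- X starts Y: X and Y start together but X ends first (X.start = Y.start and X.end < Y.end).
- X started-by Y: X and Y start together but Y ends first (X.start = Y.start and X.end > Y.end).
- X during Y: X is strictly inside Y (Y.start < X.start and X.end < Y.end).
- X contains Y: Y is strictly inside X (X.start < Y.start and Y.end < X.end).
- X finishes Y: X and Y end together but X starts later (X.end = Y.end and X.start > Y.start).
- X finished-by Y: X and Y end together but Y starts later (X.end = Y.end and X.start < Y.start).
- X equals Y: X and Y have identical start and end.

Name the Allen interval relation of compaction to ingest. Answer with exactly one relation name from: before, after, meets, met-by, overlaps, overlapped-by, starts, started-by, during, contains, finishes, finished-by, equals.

overlaps

compaction = [Wed 21:00, Sat 17:00]; ingest = [Fri 13:00, Sun 08:00].
Compare endpoints: compaction.start < ingest.start, compaction.start < ingest.end, compaction.end > ingest.start, compaction.end < ingest.end.
That pattern is 'overlaps'.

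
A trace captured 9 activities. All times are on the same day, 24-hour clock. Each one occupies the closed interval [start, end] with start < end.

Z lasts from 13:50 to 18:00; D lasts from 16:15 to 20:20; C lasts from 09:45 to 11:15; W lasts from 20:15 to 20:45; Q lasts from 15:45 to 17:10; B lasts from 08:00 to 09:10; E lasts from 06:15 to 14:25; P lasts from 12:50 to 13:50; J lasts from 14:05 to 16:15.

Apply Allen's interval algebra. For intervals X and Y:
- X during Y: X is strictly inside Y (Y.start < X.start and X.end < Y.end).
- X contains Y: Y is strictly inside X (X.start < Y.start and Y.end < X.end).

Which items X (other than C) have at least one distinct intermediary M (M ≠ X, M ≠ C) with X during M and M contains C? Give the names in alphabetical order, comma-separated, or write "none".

B, P

Target C = [09:45, 11:15].
Intermediaries M with M contains C: E.
Via E — items with X during E: B, P.
Union: B, P.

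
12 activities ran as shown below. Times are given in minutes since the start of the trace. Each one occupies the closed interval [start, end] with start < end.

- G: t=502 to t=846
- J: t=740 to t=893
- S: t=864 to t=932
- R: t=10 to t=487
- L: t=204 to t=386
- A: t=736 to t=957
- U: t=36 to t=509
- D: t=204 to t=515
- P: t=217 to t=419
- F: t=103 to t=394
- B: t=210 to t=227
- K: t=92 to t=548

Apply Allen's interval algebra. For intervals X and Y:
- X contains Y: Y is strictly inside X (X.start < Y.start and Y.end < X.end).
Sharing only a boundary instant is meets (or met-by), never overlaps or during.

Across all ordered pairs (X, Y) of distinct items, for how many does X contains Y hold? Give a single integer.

20

Checking all 132 ordered pairs for relation 'contains'; matching pairs in alphabetical order:
(A, J): A contains J ✓
(A, S): A contains S ✓
(D, B): D contains B ✓
(D, P): D contains P ✓
(F, B): F contains B ✓
(F, L): F contains L ✓
(K, B): K contains B ✓
(K, D): K contains D ✓
(K, F): K contains F ✓
(K, L): K contains L ✓
(K, P): K contains P ✓
(L, B): L contains B ✓
(R, B): R contains B ✓
(R, F): R contains F ✓
(R, L): R contains L ✓
(R, P): R contains P ✓
(U, B): U contains B ✓
(U, F): U contains F ✓
(U, L): U contains L ✓
(U, P): U contains P ✓
Count: 20.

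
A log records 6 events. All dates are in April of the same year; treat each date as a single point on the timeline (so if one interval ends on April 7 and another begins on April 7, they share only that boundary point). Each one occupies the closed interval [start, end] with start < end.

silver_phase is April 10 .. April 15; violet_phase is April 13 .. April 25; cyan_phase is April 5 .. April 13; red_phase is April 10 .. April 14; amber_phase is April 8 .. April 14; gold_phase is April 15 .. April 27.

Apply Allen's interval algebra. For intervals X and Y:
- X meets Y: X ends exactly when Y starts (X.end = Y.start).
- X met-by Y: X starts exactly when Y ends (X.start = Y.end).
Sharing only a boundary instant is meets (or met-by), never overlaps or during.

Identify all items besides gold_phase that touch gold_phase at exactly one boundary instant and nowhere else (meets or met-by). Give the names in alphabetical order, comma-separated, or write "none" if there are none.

Target gold_phase = [April 15, April 27].
amber_phase [April 8, April 14] → before → no.
cyan_phase [April 5, April 13] → before → no.
red_phase [April 10, April 14] → before → no.
silver_phase [April 10, April 15] → meets → yes.
violet_phase [April 13, April 25] → overlaps → no.
Result: silver_phase.

silver_phase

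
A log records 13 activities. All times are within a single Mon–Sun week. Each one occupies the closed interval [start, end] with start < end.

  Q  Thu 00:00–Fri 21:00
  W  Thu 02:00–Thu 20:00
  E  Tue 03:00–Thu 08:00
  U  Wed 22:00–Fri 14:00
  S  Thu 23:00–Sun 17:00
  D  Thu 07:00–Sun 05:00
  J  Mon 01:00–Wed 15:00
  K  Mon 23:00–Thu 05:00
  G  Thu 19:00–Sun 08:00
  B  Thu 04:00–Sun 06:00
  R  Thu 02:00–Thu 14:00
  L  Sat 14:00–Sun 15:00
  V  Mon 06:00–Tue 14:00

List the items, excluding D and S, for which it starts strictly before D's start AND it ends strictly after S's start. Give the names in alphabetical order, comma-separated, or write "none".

B, Q, U

Conditions: its start is strictly before D's start (X.start < Thu 07:00) AND its end is strictly after S's start (X.end > Thu 23:00).
B: start Thu 04:00 < Thu 07:00? ✓; end Sun 06:00 > Thu 23:00? ✓ → yes.
E: start Tue 03:00 < Thu 07:00? ✓; end Thu 08:00 > Thu 23:00? ✗ → no.
G: start Thu 19:00 < Thu 07:00? ✗; end Sun 08:00 > Thu 23:00? ✓ → no.
J: start Mon 01:00 < Thu 07:00? ✓; end Wed 15:00 > Thu 23:00? ✗ → no.
K: start Mon 23:00 < Thu 07:00? ✓; end Thu 05:00 > Thu 23:00? ✗ → no.
L: start Sat 14:00 < Thu 07:00? ✗; end Sun 15:00 > Thu 23:00? ✓ → no.
Q: start Thu 00:00 < Thu 07:00? ✓; end Fri 21:00 > Thu 23:00? ✓ → yes.
R: start Thu 02:00 < Thu 07:00? ✓; end Thu 14:00 > Thu 23:00? ✗ → no.
U: start Wed 22:00 < Thu 07:00? ✓; end Fri 14:00 > Thu 23:00? ✓ → yes.
V: start Mon 06:00 < Thu 07:00? ✓; end Tue 14:00 > Thu 23:00? ✗ → no.
W: start Thu 02:00 < Thu 07:00? ✓; end Thu 20:00 > Thu 23:00? ✗ → no.
Result: B, Q, U.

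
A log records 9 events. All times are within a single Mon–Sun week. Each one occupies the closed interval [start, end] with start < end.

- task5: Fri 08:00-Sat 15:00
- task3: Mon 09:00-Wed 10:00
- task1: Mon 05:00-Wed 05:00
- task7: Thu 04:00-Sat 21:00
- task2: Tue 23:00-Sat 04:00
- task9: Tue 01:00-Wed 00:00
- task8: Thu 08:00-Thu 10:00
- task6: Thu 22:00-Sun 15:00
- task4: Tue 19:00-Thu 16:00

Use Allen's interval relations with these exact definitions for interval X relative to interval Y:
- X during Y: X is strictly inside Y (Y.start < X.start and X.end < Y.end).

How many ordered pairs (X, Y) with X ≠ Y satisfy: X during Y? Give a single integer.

7

Checking all 72 ordered pairs for relation 'during'; matching pairs in alphabetical order:
(task5, task6): task5 during task6 ✓
(task5, task7): task5 during task7 ✓
(task8, task2): task8 during task2 ✓
(task8, task4): task8 during task4 ✓
(task8, task7): task8 during task7 ✓
(task9, task1): task9 during task1 ✓
(task9, task3): task9 during task3 ✓
Count: 7.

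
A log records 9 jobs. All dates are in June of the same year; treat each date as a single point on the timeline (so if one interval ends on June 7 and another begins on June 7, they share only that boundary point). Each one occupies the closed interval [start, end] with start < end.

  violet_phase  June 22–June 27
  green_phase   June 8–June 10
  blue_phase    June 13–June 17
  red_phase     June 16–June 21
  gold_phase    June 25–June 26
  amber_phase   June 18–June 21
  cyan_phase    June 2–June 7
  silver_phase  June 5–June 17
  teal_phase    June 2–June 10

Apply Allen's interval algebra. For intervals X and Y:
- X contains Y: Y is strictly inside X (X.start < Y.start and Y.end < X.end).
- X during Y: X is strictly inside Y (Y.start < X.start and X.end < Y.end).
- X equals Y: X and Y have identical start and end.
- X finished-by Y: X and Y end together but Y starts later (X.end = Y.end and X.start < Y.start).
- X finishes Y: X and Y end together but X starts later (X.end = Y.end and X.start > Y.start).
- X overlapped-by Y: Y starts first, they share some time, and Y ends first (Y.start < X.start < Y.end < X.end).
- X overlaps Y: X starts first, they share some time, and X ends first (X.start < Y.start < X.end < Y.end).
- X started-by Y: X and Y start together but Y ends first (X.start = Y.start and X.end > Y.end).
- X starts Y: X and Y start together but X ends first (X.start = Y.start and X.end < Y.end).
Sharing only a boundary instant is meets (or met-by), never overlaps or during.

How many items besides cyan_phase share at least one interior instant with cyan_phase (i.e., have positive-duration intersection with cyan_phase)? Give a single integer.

Target cyan_phase = [June 2, June 7].
amber_phase [June 18, June 21] → after → no.
blue_phase [June 13, June 17] → after → no.
gold_phase [June 25, June 26] → after → no.
green_phase [June 8, June 10] → after → no.
red_phase [June 16, June 21] → after → no.
silver_phase [June 5, June 17] → overlapped-by → counts.
teal_phase [June 2, June 10] → started-by → counts.
violet_phase [June 22, June 27] → after → no.
Total: 2.

2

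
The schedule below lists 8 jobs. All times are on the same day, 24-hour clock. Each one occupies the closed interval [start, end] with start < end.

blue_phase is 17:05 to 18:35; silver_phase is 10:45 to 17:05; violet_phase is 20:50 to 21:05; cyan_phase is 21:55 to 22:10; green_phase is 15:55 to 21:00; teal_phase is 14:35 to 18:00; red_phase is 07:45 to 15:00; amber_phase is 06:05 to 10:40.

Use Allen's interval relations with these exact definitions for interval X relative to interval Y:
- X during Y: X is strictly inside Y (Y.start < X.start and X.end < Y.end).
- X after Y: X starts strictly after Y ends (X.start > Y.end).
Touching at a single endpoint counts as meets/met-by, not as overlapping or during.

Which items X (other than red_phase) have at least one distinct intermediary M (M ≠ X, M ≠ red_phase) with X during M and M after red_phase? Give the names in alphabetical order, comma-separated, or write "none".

blue_phase

Target red_phase = [07:45, 15:00].
Intermediaries M with M after red_phase: blue_phase, cyan_phase, green_phase, violet_phase.
Via blue_phase — items with X during blue_phase: none.
Via cyan_phase — items with X during cyan_phase: none.
Via green_phase — items with X during green_phase: blue_phase.
Via violet_phase — items with X during violet_phase: none.
Union: blue_phase.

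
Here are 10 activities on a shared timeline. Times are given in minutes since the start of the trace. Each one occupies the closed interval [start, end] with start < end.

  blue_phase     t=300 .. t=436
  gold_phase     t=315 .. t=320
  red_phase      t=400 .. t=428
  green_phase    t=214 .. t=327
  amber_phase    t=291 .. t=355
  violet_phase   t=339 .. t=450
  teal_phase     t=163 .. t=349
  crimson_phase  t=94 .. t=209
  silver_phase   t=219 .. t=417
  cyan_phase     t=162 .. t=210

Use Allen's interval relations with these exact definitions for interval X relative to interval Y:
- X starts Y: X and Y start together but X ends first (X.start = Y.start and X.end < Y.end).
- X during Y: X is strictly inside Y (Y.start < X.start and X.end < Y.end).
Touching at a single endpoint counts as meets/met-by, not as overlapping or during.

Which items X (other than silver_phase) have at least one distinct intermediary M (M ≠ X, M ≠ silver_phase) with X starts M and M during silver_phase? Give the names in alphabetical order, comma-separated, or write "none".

none

Target silver_phase = [t=219, t=417].
Intermediaries M with M during silver_phase: amber_phase, gold_phase.
Via amber_phase — items with X starts amber_phase: none.
Via gold_phase — items with X starts gold_phase: none.
Union: none.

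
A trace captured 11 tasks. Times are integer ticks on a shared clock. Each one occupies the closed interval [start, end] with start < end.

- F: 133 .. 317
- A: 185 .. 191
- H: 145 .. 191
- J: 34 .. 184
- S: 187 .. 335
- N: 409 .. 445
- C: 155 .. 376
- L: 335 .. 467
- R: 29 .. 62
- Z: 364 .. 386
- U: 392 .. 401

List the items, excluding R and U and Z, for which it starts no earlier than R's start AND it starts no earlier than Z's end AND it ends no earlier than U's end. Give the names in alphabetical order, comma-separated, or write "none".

N

Conditions: its start is no earlier than R's start (X.start >= 29) AND its start is no earlier than Z's end (X.start >= 386) AND its end is no earlier than U's end (X.end >= 401).
A: start 185 >= 29? ✓; start 185 >= 386? ✗; end 191 >= 401? ✗ → no.
C: start 155 >= 29? ✓; start 155 >= 386? ✗; end 376 >= 401? ✗ → no.
F: start 133 >= 29? ✓; start 133 >= 386? ✗; end 317 >= 401? ✗ → no.
H: start 145 >= 29? ✓; start 145 >= 386? ✗; end 191 >= 401? ✗ → no.
J: start 34 >= 29? ✓; start 34 >= 386? ✗; end 184 >= 401? ✗ → no.
L: start 335 >= 29? ✓; start 335 >= 386? ✗; end 467 >= 401? ✓ → no.
N: start 409 >= 29? ✓; start 409 >= 386? ✓; end 445 >= 401? ✓ → yes.
S: start 187 >= 29? ✓; start 187 >= 386? ✗; end 335 >= 401? ✗ → no.
Result: N.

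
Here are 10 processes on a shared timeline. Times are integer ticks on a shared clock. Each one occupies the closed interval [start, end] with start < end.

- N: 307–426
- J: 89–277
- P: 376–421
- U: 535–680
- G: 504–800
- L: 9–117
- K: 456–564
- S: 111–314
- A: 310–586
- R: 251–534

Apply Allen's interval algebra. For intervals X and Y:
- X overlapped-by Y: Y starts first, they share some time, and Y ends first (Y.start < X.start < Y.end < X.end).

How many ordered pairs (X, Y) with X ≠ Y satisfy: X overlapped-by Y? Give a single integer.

Checking all 90 ordered pairs for relation 'overlapped-by'; matching pairs in alphabetical order:
(A, N): A overlapped-by N ✓
(A, R): A overlapped-by R ✓
(A, S): A overlapped-by S ✓
(G, A): G overlapped-by A ✓
(G, K): G overlapped-by K ✓
(G, R): G overlapped-by R ✓
(J, L): J overlapped-by L ✓
(K, R): K overlapped-by R ✓
(N, S): N overlapped-by S ✓
(R, J): R overlapped-by J ✓
(R, S): R overlapped-by S ✓
(S, J): S overlapped-by J ✓
(S, L): S overlapped-by L ✓
(U, A): U overlapped-by A ✓
(U, K): U overlapped-by K ✓
Count: 15.

15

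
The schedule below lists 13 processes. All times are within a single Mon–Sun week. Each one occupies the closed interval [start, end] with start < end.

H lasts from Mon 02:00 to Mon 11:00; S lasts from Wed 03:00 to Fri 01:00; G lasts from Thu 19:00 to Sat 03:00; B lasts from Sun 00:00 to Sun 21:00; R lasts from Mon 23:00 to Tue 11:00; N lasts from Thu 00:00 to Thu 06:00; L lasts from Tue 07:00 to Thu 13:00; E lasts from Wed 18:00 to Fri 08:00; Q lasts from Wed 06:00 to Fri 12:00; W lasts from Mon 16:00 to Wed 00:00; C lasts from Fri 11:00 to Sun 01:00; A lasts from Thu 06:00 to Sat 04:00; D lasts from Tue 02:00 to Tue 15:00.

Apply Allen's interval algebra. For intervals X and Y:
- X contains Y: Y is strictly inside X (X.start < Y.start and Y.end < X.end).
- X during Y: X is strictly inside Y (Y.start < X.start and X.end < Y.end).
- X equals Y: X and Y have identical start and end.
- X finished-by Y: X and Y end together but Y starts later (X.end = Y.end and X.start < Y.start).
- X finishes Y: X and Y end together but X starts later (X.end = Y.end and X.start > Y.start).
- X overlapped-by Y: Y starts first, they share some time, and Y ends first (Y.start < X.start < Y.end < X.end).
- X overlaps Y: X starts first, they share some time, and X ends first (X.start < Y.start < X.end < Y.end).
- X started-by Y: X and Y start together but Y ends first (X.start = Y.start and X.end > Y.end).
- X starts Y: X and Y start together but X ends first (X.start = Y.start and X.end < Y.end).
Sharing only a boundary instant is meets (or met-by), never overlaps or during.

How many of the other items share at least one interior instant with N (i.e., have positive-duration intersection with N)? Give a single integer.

Target N = [Thu 00:00, Thu 06:00].
A [Thu 06:00, Sat 04:00] → met-by → no.
B [Sun 00:00, Sun 21:00] → after → no.
C [Fri 11:00, Sun 01:00] → after → no.
D [Tue 02:00, Tue 15:00] → before → no.
E [Wed 18:00, Fri 08:00] → contains → counts.
G [Thu 19:00, Sat 03:00] → after → no.
H [Mon 02:00, Mon 11:00] → before → no.
L [Tue 07:00, Thu 13:00] → contains → counts.
Q [Wed 06:00, Fri 12:00] → contains → counts.
R [Mon 23:00, Tue 11:00] → before → no.
S [Wed 03:00, Fri 01:00] → contains → counts.
W [Mon 16:00, Wed 00:00] → before → no.
Total: 4.

4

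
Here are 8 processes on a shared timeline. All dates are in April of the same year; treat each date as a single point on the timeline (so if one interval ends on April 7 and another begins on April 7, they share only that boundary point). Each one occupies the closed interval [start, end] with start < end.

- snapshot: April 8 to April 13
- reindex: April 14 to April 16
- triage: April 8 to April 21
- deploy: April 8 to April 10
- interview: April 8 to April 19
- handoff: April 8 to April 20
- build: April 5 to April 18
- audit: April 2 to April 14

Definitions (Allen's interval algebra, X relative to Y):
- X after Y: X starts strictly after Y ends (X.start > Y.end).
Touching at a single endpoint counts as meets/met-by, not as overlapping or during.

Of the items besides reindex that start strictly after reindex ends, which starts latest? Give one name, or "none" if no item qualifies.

Target reindex = [April 14, April 16].
audit [April 2, April 14] → meets → excluded.
build [April 5, April 18] → contains → excluded.
deploy [April 8, April 10] → before → excluded.
handoff [April 8, April 20] → contains → excluded.
interview [April 8, April 19] → contains → excluded.
snapshot [April 8, April 13] → before → excluded.
triage [April 8, April 21] → contains → excluded.
No candidates → none.

none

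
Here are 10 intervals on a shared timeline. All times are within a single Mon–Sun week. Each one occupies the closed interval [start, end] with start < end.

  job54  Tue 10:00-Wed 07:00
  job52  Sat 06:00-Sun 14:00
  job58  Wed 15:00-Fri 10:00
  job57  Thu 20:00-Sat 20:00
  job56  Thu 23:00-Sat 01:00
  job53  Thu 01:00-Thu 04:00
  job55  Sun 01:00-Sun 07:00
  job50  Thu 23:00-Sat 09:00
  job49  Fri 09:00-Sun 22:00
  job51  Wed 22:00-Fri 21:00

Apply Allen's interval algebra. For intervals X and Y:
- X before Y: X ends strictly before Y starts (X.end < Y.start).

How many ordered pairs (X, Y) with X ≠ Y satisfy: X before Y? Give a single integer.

23

Checking all 90 ordered pairs for relation 'before'; matching pairs in alphabetical order:
(job50, job55): job50 before job55 ✓
(job51, job52): job51 before job52 ✓
(job51, job55): job51 before job55 ✓
(job53, job49): job53 before job49 ✓
(job53, job50): job53 before job50 ✓
(job53, job52): job53 before job52 ✓
(job53, job55): job53 before job55 ✓
(job53, job56): job53 before job56 ✓
(job53, job57): job53 before job57 ✓
(job54, job49): job54 before job49 ✓
(job54, job50): job54 before job50 ✓
(job54, job51): job54 before job51 ✓
(job54, job52): job54 before job52 ✓
(job54, job53): job54 before job53 ✓
(job54, job55): job54 before job55 ✓
(job54, job56): job54 before job56 ✓
(job54, job57): job54 before job57 ✓
(job54, job58): job54 before job58 ✓
(job56, job52): job56 before job52 ✓
(job56, job55): job56 before job55 ✓
(job57, job55): job57 before job55 ✓
(job58, job52): job58 before job52 ✓
(job58, job55): job58 before job55 ✓
Count: 23.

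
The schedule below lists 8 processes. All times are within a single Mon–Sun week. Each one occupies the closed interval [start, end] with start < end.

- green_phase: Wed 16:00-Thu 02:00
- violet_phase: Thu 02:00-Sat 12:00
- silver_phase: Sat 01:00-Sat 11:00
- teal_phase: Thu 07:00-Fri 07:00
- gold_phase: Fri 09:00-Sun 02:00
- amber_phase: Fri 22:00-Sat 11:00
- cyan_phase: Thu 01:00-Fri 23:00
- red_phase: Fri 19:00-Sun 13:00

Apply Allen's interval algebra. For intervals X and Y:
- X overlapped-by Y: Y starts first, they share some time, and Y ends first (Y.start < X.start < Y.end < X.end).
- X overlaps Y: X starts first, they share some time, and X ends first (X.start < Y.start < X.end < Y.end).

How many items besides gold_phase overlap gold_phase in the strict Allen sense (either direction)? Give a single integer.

Target gold_phase = [Fri 09:00, Sun 02:00].
amber_phase [Fri 22:00, Sat 11:00] → during → no.
cyan_phase [Thu 01:00, Fri 23:00] → overlaps → counts.
green_phase [Wed 16:00, Thu 02:00] → before → no.
red_phase [Fri 19:00, Sun 13:00] → overlapped-by → counts.
silver_phase [Sat 01:00, Sat 11:00] → during → no.
teal_phase [Thu 07:00, Fri 07:00] → before → no.
violet_phase [Thu 02:00, Sat 12:00] → overlaps → counts.
Total: 3.

3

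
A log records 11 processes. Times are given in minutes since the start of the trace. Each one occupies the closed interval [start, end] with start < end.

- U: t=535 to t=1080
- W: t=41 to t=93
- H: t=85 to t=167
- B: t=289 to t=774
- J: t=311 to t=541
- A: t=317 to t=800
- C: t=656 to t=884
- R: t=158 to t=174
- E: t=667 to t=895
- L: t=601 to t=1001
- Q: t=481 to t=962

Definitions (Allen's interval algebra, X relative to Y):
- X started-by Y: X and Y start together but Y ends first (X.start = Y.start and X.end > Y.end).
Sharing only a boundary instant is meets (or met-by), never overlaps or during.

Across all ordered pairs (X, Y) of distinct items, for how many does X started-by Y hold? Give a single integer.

0

Checking all 110 ordered pairs for relation 'started-by'; matching pairs in alphabetical order:
No pair satisfies it.
Count: 0.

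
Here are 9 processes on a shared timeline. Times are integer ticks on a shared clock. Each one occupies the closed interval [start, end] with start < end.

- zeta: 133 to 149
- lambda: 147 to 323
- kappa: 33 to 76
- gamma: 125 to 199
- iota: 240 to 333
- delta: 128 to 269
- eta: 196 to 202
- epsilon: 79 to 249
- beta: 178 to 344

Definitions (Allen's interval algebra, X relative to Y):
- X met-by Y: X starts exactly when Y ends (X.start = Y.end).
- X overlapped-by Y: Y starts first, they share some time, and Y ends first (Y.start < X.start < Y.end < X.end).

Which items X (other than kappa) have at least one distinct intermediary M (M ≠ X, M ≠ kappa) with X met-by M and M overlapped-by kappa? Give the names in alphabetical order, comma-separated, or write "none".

Target kappa = [33, 76].
Intermediaries M with M overlapped-by kappa: none.
Union: none.

none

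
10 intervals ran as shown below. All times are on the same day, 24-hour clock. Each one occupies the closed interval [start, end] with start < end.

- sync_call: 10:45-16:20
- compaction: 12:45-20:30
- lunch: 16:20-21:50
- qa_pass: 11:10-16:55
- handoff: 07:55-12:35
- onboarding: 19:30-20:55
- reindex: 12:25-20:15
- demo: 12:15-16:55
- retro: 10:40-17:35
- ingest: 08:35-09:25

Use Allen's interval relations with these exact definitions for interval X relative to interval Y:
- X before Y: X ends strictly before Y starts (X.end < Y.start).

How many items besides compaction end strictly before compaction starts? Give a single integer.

2

Target compaction = [12:45, 20:30].
demo [12:15, 16:55] → overlaps → no.
handoff [07:55, 12:35] → before → counts.
ingest [08:35, 09:25] → before → counts.
lunch [16:20, 21:50] → overlapped-by → no.
onboarding [19:30, 20:55] → overlapped-by → no.
qa_pass [11:10, 16:55] → overlaps → no.
reindex [12:25, 20:15] → overlaps → no.
retro [10:40, 17:35] → overlaps → no.
sync_call [10:45, 16:20] → overlaps → no.
Total: 2.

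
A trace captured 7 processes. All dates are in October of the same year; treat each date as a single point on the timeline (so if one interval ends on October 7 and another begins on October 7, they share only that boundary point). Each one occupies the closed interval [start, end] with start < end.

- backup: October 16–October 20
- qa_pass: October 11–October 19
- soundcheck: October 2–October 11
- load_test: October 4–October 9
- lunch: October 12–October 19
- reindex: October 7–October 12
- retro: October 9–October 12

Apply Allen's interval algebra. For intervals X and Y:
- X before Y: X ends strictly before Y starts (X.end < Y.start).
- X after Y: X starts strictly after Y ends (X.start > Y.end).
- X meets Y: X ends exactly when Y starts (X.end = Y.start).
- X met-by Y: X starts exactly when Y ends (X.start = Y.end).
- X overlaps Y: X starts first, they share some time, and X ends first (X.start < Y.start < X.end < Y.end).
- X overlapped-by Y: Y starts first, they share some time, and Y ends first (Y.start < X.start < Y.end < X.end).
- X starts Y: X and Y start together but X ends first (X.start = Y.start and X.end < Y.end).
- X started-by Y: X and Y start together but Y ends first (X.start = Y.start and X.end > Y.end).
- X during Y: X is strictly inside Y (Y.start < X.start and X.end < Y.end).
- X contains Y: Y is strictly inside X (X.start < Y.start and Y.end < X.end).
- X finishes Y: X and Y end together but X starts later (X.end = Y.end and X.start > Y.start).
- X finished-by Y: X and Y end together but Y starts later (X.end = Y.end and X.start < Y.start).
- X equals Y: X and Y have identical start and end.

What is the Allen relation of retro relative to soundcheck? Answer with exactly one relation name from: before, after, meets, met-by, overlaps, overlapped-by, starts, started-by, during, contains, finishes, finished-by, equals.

retro = [October 9, October 12]; soundcheck = [October 2, October 11].
Compare endpoints: retro.start > soundcheck.start, retro.start < soundcheck.end, retro.end > soundcheck.start, retro.end > soundcheck.end.
That pattern is 'overlapped-by'.

overlapped-by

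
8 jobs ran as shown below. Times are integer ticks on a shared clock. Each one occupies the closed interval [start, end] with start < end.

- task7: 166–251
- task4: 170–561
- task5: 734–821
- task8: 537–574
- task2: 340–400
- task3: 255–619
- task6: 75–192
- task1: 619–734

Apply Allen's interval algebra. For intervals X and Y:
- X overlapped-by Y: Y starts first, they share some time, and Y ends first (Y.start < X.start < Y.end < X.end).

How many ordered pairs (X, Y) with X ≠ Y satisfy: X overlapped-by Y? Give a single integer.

5

Checking all 56 ordered pairs for relation 'overlapped-by'; matching pairs in alphabetical order:
(task3, task4): task3 overlapped-by task4 ✓
(task4, task6): task4 overlapped-by task6 ✓
(task4, task7): task4 overlapped-by task7 ✓
(task7, task6): task7 overlapped-by task6 ✓
(task8, task4): task8 overlapped-by task4 ✓
Count: 5.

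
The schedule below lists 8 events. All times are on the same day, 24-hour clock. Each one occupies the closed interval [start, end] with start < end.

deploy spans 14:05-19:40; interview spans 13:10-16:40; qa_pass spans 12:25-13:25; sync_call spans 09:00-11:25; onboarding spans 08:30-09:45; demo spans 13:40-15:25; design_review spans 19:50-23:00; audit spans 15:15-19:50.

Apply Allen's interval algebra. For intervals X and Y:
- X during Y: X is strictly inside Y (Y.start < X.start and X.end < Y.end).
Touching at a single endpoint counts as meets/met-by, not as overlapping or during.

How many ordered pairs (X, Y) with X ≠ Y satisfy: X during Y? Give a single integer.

Checking all 56 ordered pairs for relation 'during'; matching pairs in alphabetical order:
(demo, interview): demo during interview ✓
Count: 1.

1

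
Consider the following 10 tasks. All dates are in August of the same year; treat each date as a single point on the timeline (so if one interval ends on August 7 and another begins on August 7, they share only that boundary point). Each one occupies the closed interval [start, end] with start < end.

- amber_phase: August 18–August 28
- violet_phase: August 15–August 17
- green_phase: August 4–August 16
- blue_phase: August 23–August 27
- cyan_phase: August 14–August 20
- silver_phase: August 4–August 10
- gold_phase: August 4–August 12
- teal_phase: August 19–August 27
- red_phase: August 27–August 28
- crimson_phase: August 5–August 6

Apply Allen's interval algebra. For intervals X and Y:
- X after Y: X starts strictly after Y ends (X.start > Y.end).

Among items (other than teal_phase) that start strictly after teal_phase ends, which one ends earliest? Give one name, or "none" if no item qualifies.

Target teal_phase = [August 19, August 27].
amber_phase [August 18, August 28] → contains → excluded.
blue_phase [August 23, August 27] → finishes → excluded.
crimson_phase [August 5, August 6] → before → excluded.
cyan_phase [August 14, August 20] → overlaps → excluded.
gold_phase [August 4, August 12] → before → excluded.
green_phase [August 4, August 16] → before → excluded.
red_phase [August 27, August 28] → met-by → excluded.
silver_phase [August 4, August 10] → before → excluded.
violet_phase [August 15, August 17] → before → excluded.
No candidates → none.

none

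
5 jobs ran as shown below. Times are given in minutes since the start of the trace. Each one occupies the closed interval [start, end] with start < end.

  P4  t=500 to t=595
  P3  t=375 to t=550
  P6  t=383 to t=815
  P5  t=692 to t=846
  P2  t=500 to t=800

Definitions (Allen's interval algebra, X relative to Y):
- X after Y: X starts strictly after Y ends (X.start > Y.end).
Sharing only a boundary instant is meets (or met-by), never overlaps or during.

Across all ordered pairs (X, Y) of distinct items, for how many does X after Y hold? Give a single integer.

Checking all 20 ordered pairs for relation 'after'; matching pairs in alphabetical order:
(P5, P3): P5 after P3 ✓
(P5, P4): P5 after P4 ✓
Count: 2.

2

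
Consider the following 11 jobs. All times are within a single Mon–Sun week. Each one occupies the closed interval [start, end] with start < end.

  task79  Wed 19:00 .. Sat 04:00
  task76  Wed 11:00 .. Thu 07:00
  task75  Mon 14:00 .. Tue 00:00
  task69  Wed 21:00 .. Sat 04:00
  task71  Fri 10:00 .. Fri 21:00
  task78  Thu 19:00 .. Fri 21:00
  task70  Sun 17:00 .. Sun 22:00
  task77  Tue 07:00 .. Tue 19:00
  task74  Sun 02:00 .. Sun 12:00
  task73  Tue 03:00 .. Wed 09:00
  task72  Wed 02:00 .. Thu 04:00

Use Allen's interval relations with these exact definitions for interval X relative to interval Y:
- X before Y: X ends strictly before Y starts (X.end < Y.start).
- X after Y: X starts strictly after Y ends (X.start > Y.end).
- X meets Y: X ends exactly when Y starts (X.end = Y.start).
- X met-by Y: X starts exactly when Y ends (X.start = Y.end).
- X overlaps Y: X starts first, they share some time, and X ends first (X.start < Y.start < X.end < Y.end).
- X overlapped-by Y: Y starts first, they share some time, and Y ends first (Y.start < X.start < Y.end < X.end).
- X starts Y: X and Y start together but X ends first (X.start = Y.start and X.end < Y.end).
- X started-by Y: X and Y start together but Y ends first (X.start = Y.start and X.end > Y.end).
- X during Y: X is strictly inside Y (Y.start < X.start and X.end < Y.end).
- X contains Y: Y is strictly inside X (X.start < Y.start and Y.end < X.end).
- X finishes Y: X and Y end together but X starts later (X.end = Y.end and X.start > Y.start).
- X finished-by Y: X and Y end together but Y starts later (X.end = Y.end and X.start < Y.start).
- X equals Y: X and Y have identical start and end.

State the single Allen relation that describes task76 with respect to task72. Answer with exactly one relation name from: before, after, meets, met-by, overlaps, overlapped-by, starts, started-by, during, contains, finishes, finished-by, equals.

task76 = [Wed 11:00, Thu 07:00]; task72 = [Wed 02:00, Thu 04:00].
Compare endpoints: task76.start > task72.start, task76.start < task72.end, task76.end > task72.start, task76.end > task72.end.
That pattern is 'overlapped-by'.

overlapped-by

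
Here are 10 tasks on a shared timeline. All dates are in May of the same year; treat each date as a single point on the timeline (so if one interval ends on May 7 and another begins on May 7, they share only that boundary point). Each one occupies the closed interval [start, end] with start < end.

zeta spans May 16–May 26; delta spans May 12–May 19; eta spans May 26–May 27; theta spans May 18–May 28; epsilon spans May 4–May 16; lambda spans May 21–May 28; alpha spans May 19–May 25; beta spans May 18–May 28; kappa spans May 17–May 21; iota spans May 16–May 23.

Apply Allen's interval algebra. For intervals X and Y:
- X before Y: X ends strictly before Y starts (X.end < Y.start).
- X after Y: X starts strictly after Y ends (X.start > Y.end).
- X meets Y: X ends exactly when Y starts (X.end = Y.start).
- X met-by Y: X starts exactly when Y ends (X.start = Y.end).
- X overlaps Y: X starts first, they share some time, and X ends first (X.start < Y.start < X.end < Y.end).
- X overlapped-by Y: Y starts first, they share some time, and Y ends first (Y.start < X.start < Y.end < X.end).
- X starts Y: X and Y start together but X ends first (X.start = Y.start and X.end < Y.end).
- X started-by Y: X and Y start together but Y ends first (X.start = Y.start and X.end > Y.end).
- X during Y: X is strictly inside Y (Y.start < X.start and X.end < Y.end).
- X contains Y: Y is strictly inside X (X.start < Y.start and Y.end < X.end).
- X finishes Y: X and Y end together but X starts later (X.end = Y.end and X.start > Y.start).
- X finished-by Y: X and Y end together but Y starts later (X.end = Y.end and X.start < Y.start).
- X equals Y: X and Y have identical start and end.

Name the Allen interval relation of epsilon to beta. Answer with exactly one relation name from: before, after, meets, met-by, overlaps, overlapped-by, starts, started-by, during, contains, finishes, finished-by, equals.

before

epsilon = [May 4, May 16]; beta = [May 18, May 28].
Compare endpoints: epsilon.start < beta.start, epsilon.start < beta.end, epsilon.end < beta.start, epsilon.end < beta.end.
That pattern is 'before'.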